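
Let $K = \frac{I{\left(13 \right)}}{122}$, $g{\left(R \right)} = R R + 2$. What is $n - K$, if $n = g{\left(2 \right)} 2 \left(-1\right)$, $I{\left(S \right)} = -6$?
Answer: $- \frac{729}{61} \approx -11.951$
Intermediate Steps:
$g{\left(R \right)} = 2 + R^{2}$ ($g{\left(R \right)} = R^{2} + 2 = 2 + R^{2}$)
$n = -12$ ($n = \left(2 + 2^{2}\right) 2 \left(-1\right) = \left(2 + 4\right) 2 \left(-1\right) = 6 \cdot 2 \left(-1\right) = 12 \left(-1\right) = -12$)
$K = - \frac{3}{61}$ ($K = - \frac{6}{122} = \left(-6\right) \frac{1}{122} = - \frac{3}{61} \approx -0.04918$)
$n - K = -12 - - \frac{3}{61} = -12 + \frac{3}{61} = - \frac{729}{61}$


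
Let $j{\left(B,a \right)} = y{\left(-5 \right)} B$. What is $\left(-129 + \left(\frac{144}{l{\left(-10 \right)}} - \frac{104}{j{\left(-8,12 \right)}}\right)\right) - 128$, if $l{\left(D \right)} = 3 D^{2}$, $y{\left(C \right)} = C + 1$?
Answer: $- \frac{25977}{100} \approx -259.77$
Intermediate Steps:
$y{\left(C \right)} = 1 + C$
$j{\left(B,a \right)} = - 4 B$ ($j{\left(B,a \right)} = \left(1 - 5\right) B = - 4 B$)
$\left(-129 + \left(\frac{144}{l{\left(-10 \right)}} - \frac{104}{j{\left(-8,12 \right)}}\right)\right) - 128 = \left(-129 + \left(\frac{144}{3 \left(-10\right)^{2}} - \frac{104}{\left(-4\right) \left(-8\right)}\right)\right) - 128 = \left(-129 + \left(\frac{144}{3 \cdot 100} - \frac{104}{32}\right)\right) - 128 = \left(-129 + \left(\frac{144}{300} - \frac{13}{4}\right)\right) - 128 = \left(-129 + \left(144 \cdot \frac{1}{300} - \frac{13}{4}\right)\right) - 128 = \left(-129 + \left(\frac{12}{25} - \frac{13}{4}\right)\right) - 128 = \left(-129 - \frac{277}{100}\right) - 128 = - \frac{13177}{100} - 128 = - \frac{25977}{100}$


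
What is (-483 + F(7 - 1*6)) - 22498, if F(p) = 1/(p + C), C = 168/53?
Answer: -5078748/221 ≈ -22981.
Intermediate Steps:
C = 168/53 (C = 168*(1/53) = 168/53 ≈ 3.1698)
F(p) = 1/(168/53 + p) (F(p) = 1/(p + 168/53) = 1/(168/53 + p))
(-483 + F(7 - 1*6)) - 22498 = (-483 + 53/(168 + 53*(7 - 1*6))) - 22498 = (-483 + 53/(168 + 53*(7 - 6))) - 22498 = (-483 + 53/(168 + 53*1)) - 22498 = (-483 + 53/(168 + 53)) - 22498 = (-483 + 53/221) - 22498 = -106690/221 - 22498 = -5078748/221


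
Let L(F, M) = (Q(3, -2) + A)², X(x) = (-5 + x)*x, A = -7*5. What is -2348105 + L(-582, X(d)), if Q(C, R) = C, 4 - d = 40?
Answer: -2347081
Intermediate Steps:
d = -36 (d = 4 - 1*40 = 4 - 40 = -36)
A = -35
X(x) = x*(-5 + x)
L(F, M) = 1024 (L(F, M) = (3 - 35)² = (-32)² = 1024)
-2348105 + L(-582, X(d)) = -2348105 + 1024 = -2347081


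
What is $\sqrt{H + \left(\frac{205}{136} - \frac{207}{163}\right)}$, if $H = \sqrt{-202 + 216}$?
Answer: $\frac{\sqrt{29167546 + 122855056 \sqrt{14}}}{11084} \approx 1.9948$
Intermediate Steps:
$H = \sqrt{14} \approx 3.7417$
$\sqrt{H + \left(\frac{205}{136} - \frac{207}{163}\right)} = \sqrt{\sqrt{14} + \left(\frac{205}{136} - \frac{207}{163}\right)} = \sqrt{\sqrt{14} + \frac{5263}{22168}} = \sqrt{\frac{5263}{22168} + \sqrt{14}}$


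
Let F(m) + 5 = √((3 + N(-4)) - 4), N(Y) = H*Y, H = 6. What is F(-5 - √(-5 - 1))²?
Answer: -50*I ≈ -50.0*I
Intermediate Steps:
N(Y) = 6*Y
F(m) = -5 + 5*I (F(m) = -5 + √((3 + 6*(-4)) - 4) = -5 + √((3 - 24) - 4) = -5 + √(-21 - 4) = -5 + √(-25) = -5 + 5*I)
F(-5 - √(-5 - 1))² = (-5 + 5*I)²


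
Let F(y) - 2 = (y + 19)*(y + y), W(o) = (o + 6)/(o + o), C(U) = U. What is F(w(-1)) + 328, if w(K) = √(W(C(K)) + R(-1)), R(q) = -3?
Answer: 319 + 19*I*√22 ≈ 319.0 + 89.118*I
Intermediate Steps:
W(o) = (6 + o)/(2*o) (W(o) = (6 + o)/((2*o)) = (6 + o)*(1/(2*o)) = (6 + o)/(2*o))
w(K) = √(-3 + (6 + K)/(2*K)) (w(K) = √((6 + K)/(2*K) - 3) = √(-3 + (6 + K)/(2*K)))
F(y) = 2 + 2*y*(19 + y) (F(y) = 2 + (y + 19)*(y + y) = 2 + (19 + y)*(2*y) = 2 + 2*y*(19 + y))
F(w(-1)) + 328 = (2 + 2*(√(-10 + 12/(-1))/2)² + 38*(√(-10 + 12/(-1))/2)) + 328 = (2 + 2*(√(-10 + 12*(-1))/2)² + 38*(√(-10 + 12*(-1))/2)) + 328 = (2 + 2*(√(-10 - 12)/2)² + 38*(√(-10 - 12)/2)) + 328 = (2 + 2*(√(-22)/2)² + 38*(√(-22)/2)) + 328 = (2 + 2*((I*√22)/2)² + 38*((I*√22)/2)) + 328 = (2 + 2*(I*√22/2)² + 38*(I*√22/2)) + 328 = (2 + 2*(-11/2) + 19*I*√22) + 328 = (2 - 11 + 19*I*√22) + 328 = (-9 + 19*I*√22) + 328 = 319 + 19*I*√22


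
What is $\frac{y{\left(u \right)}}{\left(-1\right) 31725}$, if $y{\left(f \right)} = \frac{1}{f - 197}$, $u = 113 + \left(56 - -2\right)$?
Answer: $\frac{1}{824850} \approx 1.2123 \cdot 10^{-6}$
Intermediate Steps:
$u = 171$ ($u = 113 + \left(56 + 2\right) = 113 + 58 = 171$)
$y{\left(f \right)} = \frac{1}{-197 + f}$
$\frac{y{\left(u \right)}}{\left(-1\right) 31725} = \frac{1}{\left(-197 + 171\right) \left(\left(-1\right) 31725\right)} = \frac{1}{\left(-26\right) \left(-31725\right)} = \left(- \frac{1}{26}\right) \left(- \frac{1}{31725}\right) = \frac{1}{824850}$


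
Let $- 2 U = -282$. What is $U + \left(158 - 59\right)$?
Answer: $240$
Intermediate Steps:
$U = 141$ ($U = \left(- \frac{1}{2}\right) \left(-282\right) = 141$)
$U + \left(158 - 59\right) = 141 + \left(158 - 59\right) = 141 + 99 = 240$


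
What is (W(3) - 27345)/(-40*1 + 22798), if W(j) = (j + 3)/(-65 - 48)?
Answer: -1029997/857218 ≈ -1.2016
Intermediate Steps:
W(j) = -3/113 - j/113 (W(j) = (3 + j)/(-113) = (3 + j)*(-1/113) = -3/113 - j/113)
(W(3) - 27345)/(-40*1 + 22798) = ((-3/113 - 1/113*3) - 27345)/(-40*1 + 22798) = ((-3/113 - 3/113) - 27345)/(-40 + 22798) = (-6/113 - 27345)/22758 = -3089991/113*1/22758 = -1029997/857218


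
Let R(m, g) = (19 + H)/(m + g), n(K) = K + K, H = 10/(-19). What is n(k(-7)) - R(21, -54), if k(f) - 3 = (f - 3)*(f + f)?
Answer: 59891/209 ≈ 286.56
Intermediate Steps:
k(f) = 3 + 2*f*(-3 + f) (k(f) = 3 + (f - 3)*(f + f) = 3 + (-3 + f)*(2*f) = 3 + 2*f*(-3 + f))
H = -10/19 (H = 10*(-1/19) = -10/19 ≈ -0.52632)
n(K) = 2*K
R(m, g) = 351/(19*(g + m)) (R(m, g) = (19 - 10/19)/(m + g) = 351/(19*(g + m)))
n(k(-7)) - R(21, -54) = 2*(3 - 6*(-7) + 2*(-7)²) - 351/(19*(-54 + 21)) = 2*(3 + 42 + 2*49) - 351/(19*(-33)) = 2*(3 + 42 + 98) - 351*(-1)/(19*33) = 2*143 - 1*(-117/209) = 286 + 117/209 = 59891/209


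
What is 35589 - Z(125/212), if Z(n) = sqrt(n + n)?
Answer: 35589 - 5*sqrt(530)/106 ≈ 35588.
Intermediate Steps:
Z(n) = sqrt(2)*sqrt(n) (Z(n) = sqrt(2*n) = sqrt(2)*sqrt(n))
35589 - Z(125/212) = 35589 - sqrt(2)*sqrt(125/212) = 35589 - sqrt(2)*5*sqrt(265)/106 = 35589 - 5*sqrt(530)/106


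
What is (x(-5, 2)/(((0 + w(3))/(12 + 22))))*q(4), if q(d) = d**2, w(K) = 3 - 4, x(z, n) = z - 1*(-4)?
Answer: 544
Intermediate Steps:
x(z, n) = 4 + z (x(z, n) = z + 4 = 4 + z)
w(K) = -1
(x(-5, 2)/(((0 + w(3))/(12 + 22))))*q(4) = ((4 - 5)/(((0 - 1)/(12 + 22))))*4**2 = -1/((-1/34))*16 = -1/((-1*1/34))*16 = -1/(-1/34)*16 = -1*(-34)*16 = 34*16 = 544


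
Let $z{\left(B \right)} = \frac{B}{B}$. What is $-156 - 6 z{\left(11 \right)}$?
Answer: $-162$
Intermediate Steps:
$z{\left(B \right)} = 1$
$-156 - 6 z{\left(11 \right)} = -156 - 6 = -162$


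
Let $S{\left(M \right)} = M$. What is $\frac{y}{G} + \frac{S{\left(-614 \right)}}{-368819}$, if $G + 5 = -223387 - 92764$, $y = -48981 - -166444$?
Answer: $- \frac{43128466413}{116604339764} \approx -0.36987$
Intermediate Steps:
$y = 117463$ ($y = -48981 + 166444 = 117463$)
$G = -316156$ ($G = -5 - 316151 = -316156$)
$\frac{y}{G} + \frac{S{\left(-614 \right)}}{-368819} = \frac{117463}{-316156} - \frac{614}{-368819} = 117463 \left(- \frac{1}{316156}\right) - - \frac{614}{368819} = - \frac{117463}{316156} + \frac{614}{368819} = - \frac{43128466413}{116604339764}$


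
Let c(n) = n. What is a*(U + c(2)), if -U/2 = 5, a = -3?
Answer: 24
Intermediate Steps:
U = -10 (U = -2*5 = -10)
a*(U + c(2)) = -3*(-10 + 2) = -3*(-8) = 24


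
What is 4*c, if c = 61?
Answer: 244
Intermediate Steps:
4*c = 4*61 = 244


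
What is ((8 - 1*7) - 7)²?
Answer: 36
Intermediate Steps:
((8 - 1*7) - 7)² = ((8 - 7) - 7)² = (1 - 7)² = (-6)² = 36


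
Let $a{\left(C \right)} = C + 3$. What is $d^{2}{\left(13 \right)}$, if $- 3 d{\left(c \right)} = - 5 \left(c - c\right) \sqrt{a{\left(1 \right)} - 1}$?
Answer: $0$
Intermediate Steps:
$a{\left(C \right)} = 3 + C$
$d{\left(c \right)} = 0$ ($d{\left(c \right)} = - \frac{- 5 \left(c - c\right) \sqrt{\left(3 + 1\right) - 1}}{3} = - \frac{\left(-5\right) 0 \sqrt{4 - 1}}{3} = - \frac{0 \sqrt{3}}{3} = \left(- \frac{1}{3}\right) 0 = 0$)
$d^{2}{\left(13 \right)} = 0^{2} = 0$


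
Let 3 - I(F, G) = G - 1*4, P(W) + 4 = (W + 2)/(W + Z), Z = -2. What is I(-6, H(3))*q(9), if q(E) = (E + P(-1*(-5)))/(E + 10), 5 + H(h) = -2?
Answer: 308/57 ≈ 5.4035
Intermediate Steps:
H(h) = -7 (H(h) = -5 - 2 = -7)
P(W) = -4 + (2 + W)/(-2 + W) (P(W) = -4 + (W + 2)/(W - 2) = -4 + (2 + W)/(-2 + W))
q(E) = (-5/3 + E)/(10 + E) (q(E) = (E + (10 - (-3)*(-5))/(-2 - 1*(-5)))/(E + 10) = (E + (10 - 3*5)/(-2 + 5))/(10 + E) = (E + (10 - 15)/3)/(10 + E) = (E + (⅓)*(-5))/(10 + E) = (E - 5/3)/(10 + E) = (-5/3 + E)/(10 + E))
I(F, G) = 7 - G (I(F, G) = 3 - (G - 1*4) = 3 - (G - 4) = 3 - (-4 + G) = 3 + (4 - G) = 7 - G)
I(-6, H(3))*q(9) = (7 - 1*(-7))*((-5/3 + 9)/(10 + 9)) = (7 + 7)*((22/3)/19) = 14*((1/19)*(22/3)) = 14*(22/57) = 308/57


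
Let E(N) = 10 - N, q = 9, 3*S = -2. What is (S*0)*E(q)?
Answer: 0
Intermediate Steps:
S = -⅔ (S = (⅓)*(-2) = -⅔ ≈ -0.66667)
(S*0)*E(q) = (-⅔*0)*(10 - 1*9) = 0*(10 - 9) = 0*1 = 0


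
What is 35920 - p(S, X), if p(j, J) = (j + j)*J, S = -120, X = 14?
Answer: 39280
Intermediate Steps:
p(j, J) = 2*J*j (p(j, J) = (2*j)*J = 2*J*j)
35920 - p(S, X) = 35920 - 2*14*(-120) = 35920 - 1*(-3360) = 35920 + 3360 = 39280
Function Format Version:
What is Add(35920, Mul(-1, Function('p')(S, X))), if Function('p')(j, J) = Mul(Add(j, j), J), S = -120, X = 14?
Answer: 39280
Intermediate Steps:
Function('p')(j, J) = Mul(2, J, j) (Function('p')(j, J) = Mul(Mul(2, j), J) = Mul(2, J, j))
Add(35920, Mul(-1, Function('p')(S, X))) = Add(35920, Mul(-1, Mul(2, 14, -120))) = Add(35920, Mul(-1, -3360)) = Add(35920, 3360) = 39280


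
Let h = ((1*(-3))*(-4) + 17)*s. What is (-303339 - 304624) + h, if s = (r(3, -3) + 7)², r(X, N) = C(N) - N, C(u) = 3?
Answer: -603062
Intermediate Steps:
r(X, N) = 3 - N
s = 169 (s = ((3 - 1*(-3)) + 7)² = ((3 + 3) + 7)² = (6 + 7)² = 13² = 169)
h = 4901 (h = ((1*(-3))*(-4) + 17)*169 = (-3*(-4) + 17)*169 = (12 + 17)*169 = 29*169 = 4901)
(-303339 - 304624) + h = (-303339 - 304624) + 4901 = -607963 + 4901 = -603062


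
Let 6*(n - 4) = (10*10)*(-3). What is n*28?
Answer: -1288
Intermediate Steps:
n = -46 (n = 4 + ((10*10)*(-3))/6 = 4 + (100*(-3))/6 = 4 + (⅙)*(-300) = 4 - 50 = -46)
n*28 = -46*28 = -1288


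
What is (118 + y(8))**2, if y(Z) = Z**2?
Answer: 33124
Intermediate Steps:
(118 + y(8))**2 = (118 + 8**2)**2 = (118 + 64)**2 = 182**2 = 33124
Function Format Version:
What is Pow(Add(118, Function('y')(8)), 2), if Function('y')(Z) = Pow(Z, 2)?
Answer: 33124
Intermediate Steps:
Pow(Add(118, Function('y')(8)), 2) = Pow(Add(118, Pow(8, 2)), 2) = Pow(Add(118, 64), 2) = Pow(182, 2) = 33124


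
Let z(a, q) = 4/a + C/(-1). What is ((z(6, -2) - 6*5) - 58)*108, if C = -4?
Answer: -9000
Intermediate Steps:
z(a, q) = 4 + 4/a (z(a, q) = 4/a - 4/(-1) = 4/a - 4*(-1) = 4/a + 4 = 4 + 4/a)
((z(6, -2) - 6*5) - 58)*108 = (((4 + 4/6) - 6*5) - 58)*108 = (((4 + 4*(⅙)) - 30) - 58)*108 = (((4 + ⅔) - 30) - 58)*108 = ((14/3 - 30) - 58)*108 = (-76/3 - 58)*108 = -250/3*108 = -9000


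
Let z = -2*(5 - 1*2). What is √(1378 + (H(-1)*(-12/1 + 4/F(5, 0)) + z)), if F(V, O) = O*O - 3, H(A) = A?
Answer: 2*√3117/3 ≈ 37.220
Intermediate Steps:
F(V, O) = -3 + O² (F(V, O) = O² - 3 = -3 + O²)
z = -6 (z = -2*(5 - 2) = -2*3 = -6)
√(1378 + (H(-1)*(-12/1 + 4/F(5, 0)) + z)) = √(1378 + (-(-12/1 + 4/(-3 + 0²)) - 6)) = √(1378 + (-(-12*1 + 4/(-3 + 0)) - 6)) = √(1378 + (-(-12 + 4/(-3)) - 6)) = √(1378 + (-(-12 + 4*(-⅓)) - 6)) = √(1378 + (-(-12 - 4/3) - 6)) = √(1378 + (-1*(-40/3) - 6)) = √(1378 + (40/3 - 6)) = √(1378 + 22/3) = √(4156/3) = 2*√3117/3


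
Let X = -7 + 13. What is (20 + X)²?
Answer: 676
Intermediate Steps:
X = 6
(20 + X)² = (20 + 6)² = 26² = 676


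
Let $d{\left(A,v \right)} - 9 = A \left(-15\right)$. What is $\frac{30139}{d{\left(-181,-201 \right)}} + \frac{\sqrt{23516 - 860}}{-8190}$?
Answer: $\frac{30139}{2724} - \frac{4 \sqrt{354}}{4095} \approx 11.046$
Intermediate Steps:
$d{\left(A,v \right)} = 9 - 15 A$ ($d{\left(A,v \right)} = 9 + A \left(-15\right) = 9 - 15 A$)
$\frac{30139}{d{\left(-181,-201 \right)}} + \frac{\sqrt{23516 - 860}}{-8190} = \frac{30139}{9 - -2715} + \frac{\sqrt{23516 - 860}}{-8190} = \frac{30139}{9 + 2715} + \sqrt{22656} \left(- \frac{1}{8190}\right) = \frac{30139}{2724} + 8 \sqrt{354} \left(- \frac{1}{8190}\right) = 30139 \cdot \frac{1}{2724} - \frac{4 \sqrt{354}}{4095} = \frac{30139}{2724} - \frac{4 \sqrt{354}}{4095}$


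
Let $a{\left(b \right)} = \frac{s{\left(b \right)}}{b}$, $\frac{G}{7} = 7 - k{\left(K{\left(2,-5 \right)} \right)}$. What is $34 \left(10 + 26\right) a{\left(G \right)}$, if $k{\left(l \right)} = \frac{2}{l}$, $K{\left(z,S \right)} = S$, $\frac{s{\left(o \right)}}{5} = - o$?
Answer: $-6120$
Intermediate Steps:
$s{\left(o \right)} = - 5 o$ ($s{\left(o \right)} = 5 \left(- o\right) = - 5 o$)
$G = \frac{259}{5}$ ($G = 7 \left(7 - \frac{2}{-5}\right) = 7 \left(7 - 2 \left(- \frac{1}{5}\right)\right) = 7 \left(7 - - \frac{2}{5}\right) = 7 \left(7 + \frac{2}{5}\right) = 7 \cdot \frac{37}{5} = \frac{259}{5} \approx 51.8$)
$a{\left(b \right)} = -5$ ($a{\left(b \right)} = \frac{\left(-5\right) b}{b} = -5$)
$34 \left(10 + 26\right) a{\left(G \right)} = 34 \left(10 + 26\right) \left(-5\right) = 34 \cdot 36 \left(-5\right) = 1224 \left(-5\right) = -6120$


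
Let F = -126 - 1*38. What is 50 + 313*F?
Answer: -51282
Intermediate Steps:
F = -164 (F = -126 - 38 = -164)
50 + 313*F = 50 + 313*(-164) = 50 - 51332 = -51282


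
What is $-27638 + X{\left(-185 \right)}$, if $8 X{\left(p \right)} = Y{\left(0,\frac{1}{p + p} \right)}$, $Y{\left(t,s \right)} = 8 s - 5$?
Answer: $- \frac{40905169}{1480} \approx -27639.0$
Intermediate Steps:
$Y{\left(t,s \right)} = -5 + 8 s$
$X{\left(p \right)} = - \frac{5}{8} + \frac{1}{2 p}$ ($X{\left(p \right)} = \frac{-5 + \frac{8}{p + p}}{8} = \frac{-5 + \frac{8}{2 p}}{8} = \frac{-5 + 8 \frac{1}{2 p}}{8} = \frac{-5 + \frac{4}{p}}{8} = - \frac{5}{8} + \frac{1}{2 p}$)
$-27638 + X{\left(-185 \right)} = -27638 + \frac{4 - -925}{8 \left(-185\right)} = -27638 + \frac{1}{8} \left(- \frac{1}{185}\right) \left(4 + 925\right) = -27638 + \frac{1}{8} \left(- \frac{1}{185}\right) 929 = -27638 - \frac{929}{1480} = - \frac{40905169}{1480}$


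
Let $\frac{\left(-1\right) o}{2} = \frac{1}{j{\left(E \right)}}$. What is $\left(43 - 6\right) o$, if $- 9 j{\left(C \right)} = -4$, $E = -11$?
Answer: $- \frac{333}{2} \approx -166.5$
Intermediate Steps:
$j{\left(C \right)} = \frac{4}{9}$ ($j{\left(C \right)} = \left(- \frac{1}{9}\right) \left(-4\right) = \frac{4}{9}$)
$o = - \frac{9}{2}$ ($o = - \frac{2}{\frac{4}{9}} = \left(-2\right) \frac{9}{4} = - \frac{9}{2} \approx -4.5$)
$\left(43 - 6\right) o = \left(43 - 6\right) \left(- \frac{9}{2}\right) = 37 \left(- \frac{9}{2}\right) = - \frac{333}{2}$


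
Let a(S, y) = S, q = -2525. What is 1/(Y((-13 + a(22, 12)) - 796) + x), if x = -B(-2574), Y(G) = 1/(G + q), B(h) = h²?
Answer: -3312/21943576513 ≈ -1.5093e-7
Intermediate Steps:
Y(G) = 1/(-2525 + G) (Y(G) = 1/(G - 2525) = 1/(-2525 + G))
x = -6625476 (x = -1*(-2574)² = -1*6625476 = -6625476)
1/(Y((-13 + a(22, 12)) - 796) + x) = 1/(1/(-2525 + ((-13 + 22) - 796)) - 6625476) = 1/(1/(-2525 + (9 - 796)) - 6625476) = 1/(1/(-2525 - 787) - 6625476) = 1/(1/(-3312) - 6625476) = 1/(-1/3312 - 6625476) = 1/(-21943576513/3312) = -3312/21943576513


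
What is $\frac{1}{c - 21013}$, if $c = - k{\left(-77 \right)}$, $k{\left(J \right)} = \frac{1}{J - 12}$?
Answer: $- \frac{89}{1870156} \approx -4.759 \cdot 10^{-5}$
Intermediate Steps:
$k{\left(J \right)} = \frac{1}{-12 + J}$
$c = \frac{1}{89}$ ($c = - \frac{1}{-12 - 77} = - \frac{1}{-89} = \left(-1\right) \left(- \frac{1}{89}\right) = \frac{1}{89} \approx 0.011236$)
$\frac{1}{c - 21013} = \frac{1}{\frac{1}{89} - 21013} = \frac{1}{- \frac{1870156}{89}} = - \frac{89}{1870156}$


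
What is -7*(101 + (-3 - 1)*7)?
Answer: -511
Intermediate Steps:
-7*(101 + (-3 - 1)*7) = -7*(101 - 4*7) = -7*(101 - 28) = -7*73 = -511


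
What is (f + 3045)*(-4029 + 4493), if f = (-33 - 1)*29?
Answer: 955376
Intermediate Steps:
f = -986 (f = -34*29 = -986)
(f + 3045)*(-4029 + 4493) = (-986 + 3045)*(-4029 + 4493) = 2059*464 = 955376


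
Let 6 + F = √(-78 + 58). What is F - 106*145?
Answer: -15376 + 2*I*√5 ≈ -15376.0 + 4.4721*I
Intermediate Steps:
F = -6 + 2*I*√5 (F = -6 + √(-78 + 58) = -6 + √(-20) = -6 + 2*I*√5 ≈ -6.0 + 4.4721*I)
F - 106*145 = (-6 + 2*I*√5) - 106*145 = (-6 + 2*I*√5) - 15370 = -15376 + 2*I*√5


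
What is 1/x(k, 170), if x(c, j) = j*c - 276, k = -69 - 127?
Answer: -1/33596 ≈ -2.9765e-5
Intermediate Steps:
k = -196
x(c, j) = -276 + c*j (x(c, j) = c*j - 276 = -276 + c*j)
1/x(k, 170) = 1/(-276 - 196*170) = 1/(-276 - 33320) = 1/(-33596) = -1/33596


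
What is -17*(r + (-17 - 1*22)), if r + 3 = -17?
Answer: 1003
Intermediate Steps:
r = -20 (r = -3 - 17 = -20)
-17*(r + (-17 - 1*22)) = -17*(-20 + (-17 - 1*22)) = -17*(-20 + (-17 - 22)) = -17*(-20 - 39) = -17*(-59) = 1003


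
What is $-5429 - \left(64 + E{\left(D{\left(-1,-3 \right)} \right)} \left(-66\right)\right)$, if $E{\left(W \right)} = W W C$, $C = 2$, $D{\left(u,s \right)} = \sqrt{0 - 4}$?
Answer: $-6021$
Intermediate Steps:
$D{\left(u,s \right)} = 2 i$ ($D{\left(u,s \right)} = \sqrt{-4} = 2 i$)
$E{\left(W \right)} = 2 W^{2}$ ($E{\left(W \right)} = W W 2 = W^{2} \cdot 2 = 2 W^{2}$)
$-5429 - \left(64 + E{\left(D{\left(-1,-3 \right)} \right)} \left(-66\right)\right) = -5429 - \left(64 + 2 \left(2 i\right)^{2} \left(-66\right)\right) = -5429 - \left(64 + 2 \left(-4\right) \left(-66\right)\right) = -5429 - \left(64 - -528\right) = -5429 - \left(64 + 528\right) = -5429 - 592 = -6021$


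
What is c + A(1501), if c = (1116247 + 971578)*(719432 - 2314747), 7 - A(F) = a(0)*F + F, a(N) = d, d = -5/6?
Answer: -19984431240709/6 ≈ -3.3307e+12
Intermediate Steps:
d = -⅚ (d = -5*⅙ = -⅚ ≈ -0.83333)
a(N) = -⅚
A(F) = 7 - F/6 (A(F) = 7 - (-5*F/6 + F) = 7 - F/6)
c = -3330738539875 (c = 2087825*(-1595315) = -3330738539875)
c + A(1501) = -3330738539875 + (7 - ⅙*1501) = -3330738539875 + (7 - 1501/6) = -3330738539875 - 1459/6 = -19984431240709/6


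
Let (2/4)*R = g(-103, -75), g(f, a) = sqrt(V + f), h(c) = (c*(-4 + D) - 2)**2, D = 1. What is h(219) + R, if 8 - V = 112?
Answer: 434281 + 6*I*sqrt(23) ≈ 4.3428e+5 + 28.775*I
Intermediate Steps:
V = -104 (V = 8 - 1*112 = 8 - 112 = -104)
h(c) = (-2 - 3*c)**2 (h(c) = (c*(-4 + 1) - 2)**2 = (c*(-3) - 2)**2 = (-3*c - 2)**2 = (-2 - 3*c)**2)
g(f, a) = sqrt(-104 + f)
R = 6*I*sqrt(23) (R = 2*sqrt(-104 - 103) = 2*sqrt(-207) = 2*(3*I*sqrt(23)) = 6*I*sqrt(23) ≈ 28.775*I)
h(219) + R = (2 + 3*219)**2 + 6*I*sqrt(23) = (2 + 657)**2 + 6*I*sqrt(23) = 659**2 + 6*I*sqrt(23) = 434281 + 6*I*sqrt(23)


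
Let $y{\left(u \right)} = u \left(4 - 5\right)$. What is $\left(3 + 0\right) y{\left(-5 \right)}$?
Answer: $15$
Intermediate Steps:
$y{\left(u \right)} = - u$ ($y{\left(u \right)} = u \left(-1\right) = - u$)
$\left(3 + 0\right) y{\left(-5 \right)} = \left(3 + 0\right) \left(\left(-1\right) \left(-5\right)\right) = 3 \cdot 5 = 15$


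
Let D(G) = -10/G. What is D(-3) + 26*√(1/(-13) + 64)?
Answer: 10/3 + 2*√10803 ≈ 211.21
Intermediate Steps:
D(-3) + 26*√(1/(-13) + 64) = -10/(-3) + 26*√(1/(-13) + 64) = -10*(-⅓) + 26*√(-1/13 + 64) = 10/3 + 26*√(831/13) = 10/3 + 26*(√10803/13) = 10/3 + 2*√10803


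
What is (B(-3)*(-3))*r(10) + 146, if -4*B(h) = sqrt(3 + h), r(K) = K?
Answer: 146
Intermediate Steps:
B(h) = -sqrt(3 + h)/4
(B(-3)*(-3))*r(10) + 146 = (-sqrt(3 - 3)/4*(-3))*10 + 146 = (-sqrt(0)/4*(-3))*10 + 146 = (-1/4*0*(-3))*10 + 146 = (0*(-3))*10 + 146 = 0*10 + 146 = 0 + 146 = 146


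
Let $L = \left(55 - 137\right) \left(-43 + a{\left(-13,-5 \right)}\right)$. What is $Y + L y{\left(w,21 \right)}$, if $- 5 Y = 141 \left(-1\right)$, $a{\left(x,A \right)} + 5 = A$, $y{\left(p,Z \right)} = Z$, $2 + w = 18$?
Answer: $\frac{456471}{5} \approx 91294.0$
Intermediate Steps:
$w = 16$ ($w = -2 + 18 = 16$)
$a{\left(x,A \right)} = -5 + A$
$Y = \frac{141}{5}$ ($Y = - \frac{141 \left(-1\right)}{5} = \left(- \frac{1}{5}\right) \left(-141\right) = \frac{141}{5} \approx 28.2$)
$L = 4346$ ($L = \left(55 - 137\right) \left(-43 - 10\right) = - 82 \left(-43 - 10\right) = \left(-82\right) \left(-53\right) = 4346$)
$Y + L y{\left(w,21 \right)} = \frac{141}{5} + 4346 \cdot 21 = \frac{141}{5} + 91266 = \frac{456471}{5}$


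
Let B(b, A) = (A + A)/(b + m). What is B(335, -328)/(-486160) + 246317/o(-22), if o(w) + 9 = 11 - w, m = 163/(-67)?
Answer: 83383054756309/8124462840 ≈ 10263.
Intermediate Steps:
m = -163/67 (m = 163*(-1/67) = -163/67 ≈ -2.4328)
o(w) = 2 - w (o(w) = -9 + (11 - w) = 2 - w)
B(b, A) = 2*A/(-163/67 + b) (B(b, A) = (A + A)/(b - 163/67) = (2*A)/(-163/67 + b) = 2*A/(-163/67 + b))
B(335, -328)/(-486160) + 246317/o(-22) = (134*(-328)/(-163 + 67*335))/(-486160) + 246317/(2 - 1*(-22)) = (134*(-328)/(-163 + 22445))*(-1/486160) + 246317/(2 + 22) = (134*(-328)/22282)*(-1/486160) + 246317/24 = (134*(-328)*(1/22282))*(-1/486160) + 246317*(1/24) = -21976/11141*(-1/486160) + 246317/24 = 2747/677038570 + 246317/24 = 83383054756309/8124462840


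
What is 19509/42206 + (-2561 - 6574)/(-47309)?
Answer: 1308503091/1996723654 ≈ 0.65532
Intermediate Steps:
19509/42206 + (-2561 - 6574)/(-47309) = 19509*(1/42206) - 9135*(-1/47309) = 19509/42206 + 9135/47309 = 1308503091/1996723654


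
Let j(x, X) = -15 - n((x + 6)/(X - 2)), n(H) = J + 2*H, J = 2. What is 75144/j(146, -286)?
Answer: -1352592/287 ≈ -4712.9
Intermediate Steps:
n(H) = 2 + 2*H
j(x, X) = -17 - 2*(6 + x)/(-2 + X) (j(x, X) = -15 - (2 + 2*((x + 6)/(X - 2))) = -15 - (2 + 2*((6 + x)/(-2 + X))) = -15 - (2 + 2*(6 + x)/(-2 + X)) = -15 + (-2 - 2*(6 + x)/(-2 + X)) = -17 - 2*(6 + x)/(-2 + X))
75144/j(146, -286) = 75144/(((22 - 17*(-286) - 2*146)/(-2 - 286))) = 75144/(((22 + 4862 - 292)/(-288))) = 75144/((-1/288*4592)) = 75144/(-287/18) = 75144*(-18/287) = -1352592/287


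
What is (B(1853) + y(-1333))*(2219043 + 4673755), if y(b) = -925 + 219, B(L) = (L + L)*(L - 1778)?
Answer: 1910986888712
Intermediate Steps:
B(L) = 2*L*(-1778 + L) (B(L) = (2*L)*(-1778 + L) = 2*L*(-1778 + L))
y(b) = -706
(B(1853) + y(-1333))*(2219043 + 4673755) = (2*1853*(-1778 + 1853) - 706)*(2219043 + 4673755) = (2*1853*75 - 706)*6892798 = (277950 - 706)*6892798 = 277244*6892798 = 1910986888712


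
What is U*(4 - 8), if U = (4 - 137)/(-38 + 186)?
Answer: 133/37 ≈ 3.5946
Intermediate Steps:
U = -133/148 ≈ -0.89865
U*(4 - 8) = -133*(4 - 8)/148 = -133/148*(-4) = 133/37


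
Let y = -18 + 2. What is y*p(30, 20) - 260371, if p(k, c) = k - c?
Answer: -260531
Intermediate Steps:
y = -16
y*p(30, 20) - 260371 = -16*(30 - 1*20) - 260371 = -16*(30 - 20) - 260371 = -16*10 - 260371 = -160 - 260371 = -260531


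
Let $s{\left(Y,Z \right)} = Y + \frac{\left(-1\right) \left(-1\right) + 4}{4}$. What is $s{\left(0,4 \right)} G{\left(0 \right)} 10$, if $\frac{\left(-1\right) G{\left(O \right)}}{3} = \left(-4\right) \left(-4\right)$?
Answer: $-600$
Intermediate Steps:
$G{\left(O \right)} = -48$ ($G{\left(O \right)} = - 3 \left(\left(-4\right) \left(-4\right)\right) = \left(-3\right) 16 = -48$)
$s{\left(Y,Z \right)} = \frac{5}{4} + Y$ ($s{\left(Y,Z \right)} = Y + \left(1 + 4\right) \frac{1}{4} = Y + 5 \cdot \frac{1}{4} = Y + \frac{5}{4} = \frac{5}{4} + Y$)
$s{\left(0,4 \right)} G{\left(0 \right)} 10 = \left(\frac{5}{4} + 0\right) \left(-48\right) 10 = \frac{5}{4} \left(-48\right) 10 = \left(-60\right) 10 = -600$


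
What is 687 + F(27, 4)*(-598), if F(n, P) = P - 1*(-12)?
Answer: -8881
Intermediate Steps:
F(n, P) = 12 + P (F(n, P) = P + 12 = 12 + P)
687 + F(27, 4)*(-598) = 687 + (12 + 4)*(-598) = 687 + 16*(-598) = 687 - 9568 = -8881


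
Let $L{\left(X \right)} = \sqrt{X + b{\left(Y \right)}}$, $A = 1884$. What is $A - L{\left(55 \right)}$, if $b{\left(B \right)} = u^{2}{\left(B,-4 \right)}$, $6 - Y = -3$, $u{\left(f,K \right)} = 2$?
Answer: $1884 - \sqrt{59} \approx 1876.3$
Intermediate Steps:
$Y = 9$ ($Y = 6 - -3 = 6 + 3 = 9$)
$b{\left(B \right)} = 4$ ($b{\left(B \right)} = 2^{2} = 4$)
$L{\left(X \right)} = \sqrt{4 + X}$ ($L{\left(X \right)} = \sqrt{X + 4} = \sqrt{4 + X}$)
$A - L{\left(55 \right)} = 1884 - \sqrt{4 + 55} = 1884 - \sqrt{59}$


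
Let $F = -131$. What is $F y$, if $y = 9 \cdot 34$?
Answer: $-40086$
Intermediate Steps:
$y = 306$
$F y = \left(-131\right) 306 = -40086$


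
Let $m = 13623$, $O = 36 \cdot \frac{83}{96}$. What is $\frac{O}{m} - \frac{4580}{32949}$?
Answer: $- \frac{163647473}{1196971272} \approx -0.13672$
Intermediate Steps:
$O = \frac{249}{8}$ ($O = 36 \cdot 83 \cdot \frac{1}{96} = 36 \cdot \frac{83}{96} = \frac{249}{8} \approx 31.125$)
$\frac{O}{m} - \frac{4580}{32949} = \frac{249}{8 \cdot 13623} - \frac{4580}{32949} = \frac{249}{8} \cdot \frac{1}{13623} - \frac{4580}{32949} = \frac{83}{36328} - \frac{4580}{32949} = - \frac{163647473}{1196971272}$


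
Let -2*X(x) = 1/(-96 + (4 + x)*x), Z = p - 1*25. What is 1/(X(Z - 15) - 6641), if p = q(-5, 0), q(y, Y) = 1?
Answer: -2538/16854859 ≈ -0.00015058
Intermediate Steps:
p = 1
Z = -24 (Z = 1 - 1*25 = 1 - 25 = -24)
X(x) = -1/(2*(-96 + x*(4 + x))) (X(x) = -1/(2*(-96 + (4 + x)*x)) = -1/(2*(-96 + x*(4 + x))))
1/(X(Z - 15) - 6641) = 1/(-1/(-192 + 2*(-24 - 15)² + 8*(-24 - 15)) - 6641) = 1/(-1/(-192 + 2*(-39)² + 8*(-39)) - 6641) = 1/(-1/(-192 + 2*1521 - 312) - 6641) = 1/(-1/(-192 + 3042 - 312) - 6641) = 1/(-1/2538 - 6641) = 1/(-16854859/2538) = -2538/16854859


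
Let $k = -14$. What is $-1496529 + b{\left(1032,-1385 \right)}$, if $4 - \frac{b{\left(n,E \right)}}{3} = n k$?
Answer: $-1453173$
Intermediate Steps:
$b{\left(n,E \right)} = 12 + 42 n$ ($b{\left(n,E \right)} = 12 - 3 n \left(-14\right) = 12 - 3 \left(- 14 n\right) = 12 + 42 n$)
$-1496529 + b{\left(1032,-1385 \right)} = -1496529 + \left(12 + 42 \cdot 1032\right) = -1496529 + \left(12 + 43344\right) = -1496529 + 43356 = -1453173$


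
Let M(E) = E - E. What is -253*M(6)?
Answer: 0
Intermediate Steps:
M(E) = 0
-253*M(6) = -253*0 = 0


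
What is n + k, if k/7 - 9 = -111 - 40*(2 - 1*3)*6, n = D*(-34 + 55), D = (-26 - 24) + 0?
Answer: -84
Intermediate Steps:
D = -50 (D = -50 + 0 = -50)
n = -1050 (n = -50*(-34 + 55) = -50*21 = -1050)
k = 966 (k = 63 + 7*(-111 - 40*(2 - 1*3)*6) = 63 + 7*(-111 - 40*(2 - 3)*6) = 63 + 7*(-111 - (-40)*6) = 63 + 7*(-111 - 40*(-6)) = 63 + 7*(-111 + 240) = 63 + 7*129 = 63 + 903 = 966)
n + k = -1050 + 966 = -84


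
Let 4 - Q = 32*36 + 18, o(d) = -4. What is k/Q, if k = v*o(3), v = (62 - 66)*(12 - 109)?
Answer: 776/583 ≈ 1.3310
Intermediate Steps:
v = 388 (v = -4*(-97) = 388)
Q = -1166 (Q = 4 - (32*36 + 18) = 4 - (1152 + 18) = 4 - 1*1170 = 4 - 1170 = -1166)
k = -1552 (k = 388*(-4) = -1552)
k/Q = -1552/(-1166) = -1552*(-1/1166) = 776/583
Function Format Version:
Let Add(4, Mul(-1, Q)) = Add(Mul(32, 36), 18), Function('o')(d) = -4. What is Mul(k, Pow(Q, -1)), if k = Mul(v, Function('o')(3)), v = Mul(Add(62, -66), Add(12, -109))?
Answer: Rational(776, 583) ≈ 1.3310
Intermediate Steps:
v = 388 (v = Mul(-4, -97) = 388)
Q = -1166 (Q = Add(4, Mul(-1, Add(Mul(32, 36), 18))) = Add(4, Mul(-1, Add(1152, 18))) = Add(4, Mul(-1, 1170)) = Add(4, -1170) = -1166)
k = -1552 (k = Mul(388, -4) = -1552)
Mul(k, Pow(Q, -1)) = Mul(-1552, Pow(-1166, -1)) = Mul(-1552, Rational(-1, 1166)) = Rational(776, 583)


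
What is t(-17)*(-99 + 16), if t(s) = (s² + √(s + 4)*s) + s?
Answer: -22576 + 1411*I*√13 ≈ -22576.0 + 5087.4*I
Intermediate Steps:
t(s) = s + s² + s*√(4 + s) (t(s) = (s² + √(4 + s)*s) + s = (s² + s*√(4 + s)) + s = s + s² + s*√(4 + s))
t(-17)*(-99 + 16) = (-17*(1 - 17 + √(4 - 17)))*(-99 + 16) = -17*(1 - 17 + √(-13))*(-83) = -17*(1 - 17 + I*√13)*(-83) = -17*(-16 + I*√13)*(-83) = (272 - 17*I*√13)*(-83) = -22576 + 1411*I*√13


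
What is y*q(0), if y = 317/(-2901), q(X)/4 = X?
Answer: 0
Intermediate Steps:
q(X) = 4*X
y = -317/2901 (y = 317*(-1/2901) = -317/2901 ≈ -0.10927)
y*q(0) = -1268*0/2901 = -317/2901*0 = 0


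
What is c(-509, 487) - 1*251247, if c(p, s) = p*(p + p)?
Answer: 266915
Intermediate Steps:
c(p, s) = 2*p² (c(p, s) = p*(2*p) = 2*p²)
c(-509, 487) - 1*251247 = 2*(-509)² - 1*251247 = 2*259081 - 251247 = 518162 - 251247 = 266915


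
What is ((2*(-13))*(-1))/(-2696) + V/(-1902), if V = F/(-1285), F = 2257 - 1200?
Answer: -15174037/1647303180 ≈ -0.0092114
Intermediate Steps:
F = 1057
V = -1057/1285 (V = 1057/(-1285) = 1057*(-1/1285) = -1057/1285 ≈ -0.82257)
((2*(-13))*(-1))/(-2696) + V/(-1902) = ((2*(-13))*(-1))/(-2696) - 1057/1285/(-1902) = -26*(-1)*(-1/2696) - 1057/1285*(-1/1902) = 26*(-1/2696) + 1057/2444070 = -13/1348 + 1057/2444070 = -15174037/1647303180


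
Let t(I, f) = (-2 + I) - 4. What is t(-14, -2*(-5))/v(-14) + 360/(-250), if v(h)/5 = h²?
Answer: -1789/1225 ≈ -1.4604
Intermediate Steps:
v(h) = 5*h²
t(I, f) = -6 + I
t(-14, -2*(-5))/v(-14) + 360/(-250) = (-6 - 14)/((5*(-14)²)) + 360/(-250) = -20/(5*196) + 360*(-1/250) = -20/980 - 36/25 = -20*1/980 - 36/25 = -1/49 - 36/25 = -1789/1225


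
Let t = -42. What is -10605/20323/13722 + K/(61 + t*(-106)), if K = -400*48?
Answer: -1784798071855/419516755226 ≈ -4.2544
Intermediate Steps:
K = -19200
-10605/20323/13722 + K/(61 + t*(-106)) = -10605/20323/13722 - 19200/(61 - 42*(-106)) = -10605*1/20323*(1/13722) - 19200/(61 + 4452) = -10605/20323*1/13722 - 19200/4513 = -3535/92957402 - 19200*1/4513 = -3535/92957402 - 19200/4513 = -1784798071855/419516755226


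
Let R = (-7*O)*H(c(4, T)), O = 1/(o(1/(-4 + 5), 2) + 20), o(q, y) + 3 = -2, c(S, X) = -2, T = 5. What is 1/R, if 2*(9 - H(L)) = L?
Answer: -3/14 ≈ -0.21429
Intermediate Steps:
H(L) = 9 - L/2
o(q, y) = -5 (o(q, y) = -3 - 2 = -5)
O = 1/15 (O = 1/(-5 + 20) = 1/15 ≈ 0.066667)
R = -14/3 (R = (-7*1/15)*(9 - ½*(-2)) = -7*(9 + 1)/15 = -7/15*10 = -14/3 ≈ -4.6667)
1/R = 1/(-14/3) = -3/14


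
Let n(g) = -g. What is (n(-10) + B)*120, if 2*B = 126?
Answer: 8760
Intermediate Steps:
B = 63 (B = (1/2)*126 = 63)
(n(-10) + B)*120 = (-1*(-10) + 63)*120 = (10 + 63)*120 = 73*120 = 8760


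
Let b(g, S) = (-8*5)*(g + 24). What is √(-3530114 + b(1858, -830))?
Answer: I*√3605394 ≈ 1898.8*I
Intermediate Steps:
b(g, S) = -960 - 40*g (b(g, S) = -40*(24 + g) = -960 - 40*g)
√(-3530114 + b(1858, -830)) = √(-3530114 + (-960 - 40*1858)) = √(-3530114 + (-960 - 74320)) = √(-3530114 - 75280) = √(-3605394) = I*√3605394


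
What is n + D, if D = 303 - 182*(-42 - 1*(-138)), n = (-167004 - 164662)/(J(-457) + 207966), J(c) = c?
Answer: -3563053687/207509 ≈ -17171.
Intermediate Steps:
n = -331666/207509 (n = (-167004 - 164662)/(-457 + 207966) = -331666/207509 ≈ -1.5983)
D = -17169 (D = 303 - 182*(-42 + 138) = 303 - 182*96 = 303 - 17472 = -17169)
n + D = -331666/207509 - 17169 = -3563053687/207509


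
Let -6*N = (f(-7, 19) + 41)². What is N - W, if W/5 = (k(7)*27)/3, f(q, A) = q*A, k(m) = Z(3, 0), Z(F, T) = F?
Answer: -4637/3 ≈ -1545.7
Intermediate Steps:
k(m) = 3
f(q, A) = A*q
W = 135 (W = 5*((3*27)/3) = 5*(81*(⅓)) = 5*27 = 135)
N = -4232/3 (N = -(19*(-7) + 41)²/6 = -(-133 + 41)²/6 = -⅙*(-92)² = -⅙*8464 = -4232/3 ≈ -1410.7)
N - W = -4232/3 - 1*135 = -4232/3 - 135 = -4637/3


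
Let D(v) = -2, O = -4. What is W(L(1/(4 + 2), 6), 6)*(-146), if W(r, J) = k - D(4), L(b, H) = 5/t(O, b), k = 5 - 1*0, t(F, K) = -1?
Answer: -1022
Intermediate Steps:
k = 5 (k = 5 + 0 = 5)
L(b, H) = -5 (L(b, H) = 5/(-1) = 5*(-1) = -5)
W(r, J) = 7 (W(r, J) = 5 - 1*(-2) = 5 + 2 = 7)
W(L(1/(4 + 2), 6), 6)*(-146) = 7*(-146) = -1022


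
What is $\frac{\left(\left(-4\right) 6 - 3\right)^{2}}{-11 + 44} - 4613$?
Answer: $- \frac{50500}{11} \approx -4590.9$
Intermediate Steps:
$\frac{\left(\left(-4\right) 6 - 3\right)^{2}}{-11 + 44} - 4613 = \frac{\left(-24 - 3\right)^{2}}{33} - 4613 = \left(-27\right)^{2} \cdot \frac{1}{33} - 4613 = 729 \cdot \frac{1}{33} - 4613 = \frac{243}{11} - 4613 = - \frac{50500}{11}$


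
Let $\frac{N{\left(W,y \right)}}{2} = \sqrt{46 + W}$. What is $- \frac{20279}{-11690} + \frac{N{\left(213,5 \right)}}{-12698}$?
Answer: $\frac{2897}{1670} - \frac{\sqrt{259}}{6349} \approx 1.7322$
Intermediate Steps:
$N{\left(W,y \right)} = 2 \sqrt{46 + W}$
$- \frac{20279}{-11690} + \frac{N{\left(213,5 \right)}}{-12698} = - \frac{20279}{-11690} + \frac{2 \sqrt{46 + 213}}{-12698} = \left(-20279\right) \left(- \frac{1}{11690}\right) + 2 \sqrt{259} \left(- \frac{1}{12698}\right) = \frac{2897}{1670} - \frac{\sqrt{259}}{6349}$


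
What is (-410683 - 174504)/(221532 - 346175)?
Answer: 585187/124643 ≈ 4.6949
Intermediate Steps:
(-410683 - 174504)/(221532 - 346175) = -585187/(-124643) = -585187*(-1/124643) = 585187/124643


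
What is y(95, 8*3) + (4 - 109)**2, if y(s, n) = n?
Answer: 11049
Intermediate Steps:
y(95, 8*3) + (4 - 109)**2 = 8*3 + (4 - 109)**2 = 24 + (-105)**2 = 24 + 11025 = 11049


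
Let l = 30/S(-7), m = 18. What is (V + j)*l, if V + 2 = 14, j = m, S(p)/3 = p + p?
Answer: -150/7 ≈ -21.429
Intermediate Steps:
S(p) = 6*p (S(p) = 3*(p + p) = 3*(2*p) = 6*p)
j = 18
V = 12 (V = -2 + 14 = 12)
l = -5/7 (l = 30/((6*(-7))) = 30/(-42) = 30*(-1/42) = -5/7 ≈ -0.71429)
(V + j)*l = (12 + 18)*(-5/7) = 30*(-5/7) = -150/7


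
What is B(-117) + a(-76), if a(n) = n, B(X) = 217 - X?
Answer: 258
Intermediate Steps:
B(-117) + a(-76) = (217 - 1*(-117)) - 76 = (217 + 117) - 76 = 334 - 76 = 258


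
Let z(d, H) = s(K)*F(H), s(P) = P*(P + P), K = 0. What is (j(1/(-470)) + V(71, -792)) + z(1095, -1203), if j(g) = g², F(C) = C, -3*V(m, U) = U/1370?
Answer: 5831897/30263300 ≈ 0.19271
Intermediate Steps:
V(m, U) = -U/4110 (V(m, U) = -U/(3*1370) = -U/4110)
s(P) = 2*P² (s(P) = P*(2*P) = 2*P²)
z(d, H) = 0 (z(d, H) = (2*0²)*H = (2*0)*H = 0*H = 0)
(j(1/(-470)) + V(71, -792)) + z(1095, -1203) = ((1/(-470))² - 1/4110*(-792)) + 0 = ((-1/470)² + 132/685) + 0 = (1/220900 + 132/685) + 0 = 5831897/30263300 + 0 = 5831897/30263300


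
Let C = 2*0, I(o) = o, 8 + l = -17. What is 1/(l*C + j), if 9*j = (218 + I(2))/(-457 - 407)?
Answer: -1944/55 ≈ -35.345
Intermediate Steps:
l = -25 (l = -8 - 17 = -25)
C = 0
j = -55/1944 (j = ((218 + 2)/(-457 - 407))/9 = (220/(-864))/9 = (220*(-1/864))/9 = (⅑)*(-55/216) = -55/1944 ≈ -0.028292)
1/(l*C + j) = 1/(-25*0 - 55/1944) = 1/(0 - 55/1944) = 1/(-55/1944) = -1944/55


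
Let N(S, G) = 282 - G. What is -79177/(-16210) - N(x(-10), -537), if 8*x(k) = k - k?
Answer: -13196813/16210 ≈ -814.12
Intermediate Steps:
x(k) = 0 (x(k) = (k - k)/8 = (1/8)*0 = 0)
-79177/(-16210) - N(x(-10), -537) = -79177/(-16210) - (282 - 1*(-537)) = -79177*(-1/16210) - (282 + 537) = 79177/16210 - 1*819 = 79177/16210 - 819 = -13196813/16210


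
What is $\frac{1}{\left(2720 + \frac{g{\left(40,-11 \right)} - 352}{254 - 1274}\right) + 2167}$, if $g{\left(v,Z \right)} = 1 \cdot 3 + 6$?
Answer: $\frac{1020}{4985083} \approx 0.00020461$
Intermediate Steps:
$g{\left(v,Z \right)} = 9$ ($g{\left(v,Z \right)} = 3 + 6 = 9$)
$\frac{1}{\left(2720 + \frac{g{\left(40,-11 \right)} - 352}{254 - 1274}\right) + 2167} = \frac{1}{\left(2720 + \frac{9 - 352}{254 - 1274}\right) + 2167} = \frac{1}{\left(2720 - \frac{343}{-1020}\right) + 2167} = \frac{1}{\left(2720 - - \frac{343}{1020}\right) + 2167} = \frac{1}{\left(2720 + \frac{343}{1020}\right) + 2167} = \frac{1}{\frac{2774743}{1020} + 2167} = \frac{1}{\frac{4985083}{1020}} = \frac{1020}{4985083}$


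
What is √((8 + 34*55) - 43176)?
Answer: I*√41298 ≈ 203.22*I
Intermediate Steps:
√((8 + 34*55) - 43176) = √((8 + 1870) - 43176) = √(1878 - 43176) = √(-41298) = I*√41298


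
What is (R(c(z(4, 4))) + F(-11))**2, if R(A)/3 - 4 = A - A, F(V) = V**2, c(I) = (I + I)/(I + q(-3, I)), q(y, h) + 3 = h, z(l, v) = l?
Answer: 17689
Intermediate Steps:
q(y, h) = -3 + h
c(I) = 2*I/(-3 + 2*I) (c(I) = (I + I)/(I + (-3 + I)) = (2*I)/(-3 + 2*I) = 2*I/(-3 + 2*I))
R(A) = 12 (R(A) = 12 + 3*(A - A) = 12 + 3*0 = 12 + 0 = 12)
(R(c(z(4, 4))) + F(-11))**2 = (12 + (-11)**2)**2 = (12 + 121)**2 = 133**2 = 17689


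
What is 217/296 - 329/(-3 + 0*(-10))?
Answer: 98035/888 ≈ 110.40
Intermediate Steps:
217/296 - 329/(-3 + 0*(-10)) = 217*(1/296) - 329/(-3 + 0) = 217/296 - 329/(-3) = 217/296 - 329*(-1/3) = 217/296 + 329/3 = 98035/888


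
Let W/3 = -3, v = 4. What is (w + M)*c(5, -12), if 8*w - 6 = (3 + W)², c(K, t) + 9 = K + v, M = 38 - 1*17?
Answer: 0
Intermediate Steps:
W = -9 (W = 3*(-3) = -9)
M = 21 (M = 38 - 17 = 21)
c(K, t) = -5 + K (c(K, t) = -9 + (K + 4) = -9 + (4 + K) = -5 + K)
w = 21/4 (w = ¾ + (3 - 9)²/8 = ¾ + (⅛)*(-6)² = ¾ + (⅛)*36 = ¾ + 9/2 = 21/4 ≈ 5.2500)
(w + M)*c(5, -12) = (21/4 + 21)*(-5 + 5) = (105/4)*0 = 0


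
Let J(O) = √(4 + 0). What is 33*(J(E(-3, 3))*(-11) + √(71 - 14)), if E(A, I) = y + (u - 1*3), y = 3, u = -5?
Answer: -726 + 33*√57 ≈ -476.86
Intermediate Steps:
E(A, I) = -5 (E(A, I) = 3 + (-5 - 1*3) = 3 + (-5 - 3) = 3 - 8 = -5)
J(O) = 2 (J(O) = √4 = 2)
33*(J(E(-3, 3))*(-11) + √(71 - 14)) = 33*(2*(-11) + √(71 - 14)) = 33*(-22 + √57) = -726 + 33*√57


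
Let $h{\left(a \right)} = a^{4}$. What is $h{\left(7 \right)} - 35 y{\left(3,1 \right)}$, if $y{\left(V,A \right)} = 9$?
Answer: $2086$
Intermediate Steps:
$h{\left(7 \right)} - 35 y{\left(3,1 \right)} = 7^{4} - 315 = 2401 - 315 = 2086$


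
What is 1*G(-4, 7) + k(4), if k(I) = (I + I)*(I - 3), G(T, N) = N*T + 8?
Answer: -12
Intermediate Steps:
G(T, N) = 8 + N*T
k(I) = 2*I*(-3 + I) (k(I) = (2*I)*(-3 + I) = 2*I*(-3 + I))
1*G(-4, 7) + k(4) = 1*(8 + 7*(-4)) + 2*4*(-3 + 4) = 1*(8 - 28) + 2*4*1 = 1*(-20) + 8 = -20 + 8 = -12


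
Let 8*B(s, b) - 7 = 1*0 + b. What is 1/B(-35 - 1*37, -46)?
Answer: -8/39 ≈ -0.20513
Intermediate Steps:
B(s, b) = 7/8 + b/8 (B(s, b) = 7/8 + (1*0 + b)/8 = 7/8 + (0 + b)/8 = 7/8 + b/8)
1/B(-35 - 1*37, -46) = 1/(7/8 + (1/8)*(-46)) = 1/(7/8 - 23/4) = 1/(-39/8) = -8/39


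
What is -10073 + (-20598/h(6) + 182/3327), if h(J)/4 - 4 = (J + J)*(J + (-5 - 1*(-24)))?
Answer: -20409979685/2022816 ≈ -10090.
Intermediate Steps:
h(J) = 16 + 8*J*(19 + J) (h(J) = 16 + 4*((J + J)*(J + (-5 - 1*(-24)))) = 16 + 4*((2*J)*(J + (-5 + 24))) = 16 + 4*((2*J)*(J + 19)) = 16 + 4*((2*J)*(19 + J)) = 16 + 4*(2*J*(19 + J)) = 16 + 8*J*(19 + J))
-10073 + (-20598/h(6) + 182/3327) = -10073 + (-20598/(16 + 8*6² + 152*6) + 182/3327) = -10073 + (-20598/(16 + 8*36 + 912) + 182*(1/3327)) = -10073 + (-20598/(16 + 288 + 912) + 182/3327) = -10073 + (-20598/1216 + 182/3327) = -10073 + (-20598*1/1216 + 182/3327) = -10073 + (-10299/608 + 182/3327) = -10073 - 34154117/2022816 = -20409979685/2022816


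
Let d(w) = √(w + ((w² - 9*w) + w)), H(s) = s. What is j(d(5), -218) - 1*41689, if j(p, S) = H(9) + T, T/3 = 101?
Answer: -41377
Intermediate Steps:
T = 303 (T = 3*101 = 303)
d(w) = √(w² - 7*w) (d(w) = √(w + (w² - 8*w)) = √(w² - 7*w))
j(p, S) = 312 (j(p, S) = 9 + 303 = 312)
j(d(5), -218) - 1*41689 = 312 - 1*41689 = 312 - 41689 = -41377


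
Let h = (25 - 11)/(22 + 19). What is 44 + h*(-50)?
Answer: 1104/41 ≈ 26.927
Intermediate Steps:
h = 14/41 ≈ 0.34146
44 + h*(-50) = 44 + (14/41)*(-50) = 44 - 700/41 = 1104/41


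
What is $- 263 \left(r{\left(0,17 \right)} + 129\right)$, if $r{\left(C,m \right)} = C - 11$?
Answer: $-31034$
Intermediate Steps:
$r{\left(C,m \right)} = -11 + C$ ($r{\left(C,m \right)} = C - 11 = -11 + C$)
$- 263 \left(r{\left(0,17 \right)} + 129\right) = - 263 \left(\left(-11 + 0\right) + 129\right) = - 263 \left(-11 + 129\right) = \left(-263\right) 118 = -31034$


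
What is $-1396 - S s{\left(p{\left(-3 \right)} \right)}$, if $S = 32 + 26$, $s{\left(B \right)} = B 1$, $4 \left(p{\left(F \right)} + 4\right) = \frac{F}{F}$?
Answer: $- \frac{2357}{2} \approx -1178.5$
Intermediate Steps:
$p{\left(F \right)} = - \frac{15}{4}$ ($p{\left(F \right)} = -4 + \frac{F \frac{1}{F}}{4} = -4 + \frac{1}{4} \cdot 1 = -4 + \frac{1}{4} = - \frac{15}{4}$)
$s{\left(B \right)} = B$
$S = 58$
$-1396 - S s{\left(p{\left(-3 \right)} \right)} = -1396 - 58 \left(- \frac{15}{4}\right) = -1396 - - \frac{435}{2} = -1396 + \frac{435}{2} = - \frac{2357}{2}$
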